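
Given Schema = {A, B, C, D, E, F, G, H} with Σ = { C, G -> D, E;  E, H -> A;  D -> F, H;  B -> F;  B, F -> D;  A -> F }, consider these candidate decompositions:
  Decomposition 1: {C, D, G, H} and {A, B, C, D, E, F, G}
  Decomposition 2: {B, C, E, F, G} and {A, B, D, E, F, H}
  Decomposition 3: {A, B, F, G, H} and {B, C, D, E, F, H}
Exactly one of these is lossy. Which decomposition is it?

Decomposition 3

Decomposition 1: common = {C, D, G}, closure = {A, C, D, E, F, G, H} → lossless.
Decomposition 2: common = {B, E, F}, closure = {A, B, D, E, F, H} → lossless.
Decomposition 3: common = {B, F, H}, closure = {B, D, F, H} → lossy.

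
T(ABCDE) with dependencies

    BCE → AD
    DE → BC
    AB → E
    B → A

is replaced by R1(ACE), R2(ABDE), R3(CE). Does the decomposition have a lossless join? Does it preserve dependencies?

Lossless test (chase): applying each FD to every pair of rows produces no changes in the tableau, so no row becomes fully distinguished — the join is lossy.
Dependency preservation: the restricted closure of {BCE} across the fragments never reaches {AD}, so BCE → AD cannot be enforced without a join — not preserved.

lossy and not dependency-preserving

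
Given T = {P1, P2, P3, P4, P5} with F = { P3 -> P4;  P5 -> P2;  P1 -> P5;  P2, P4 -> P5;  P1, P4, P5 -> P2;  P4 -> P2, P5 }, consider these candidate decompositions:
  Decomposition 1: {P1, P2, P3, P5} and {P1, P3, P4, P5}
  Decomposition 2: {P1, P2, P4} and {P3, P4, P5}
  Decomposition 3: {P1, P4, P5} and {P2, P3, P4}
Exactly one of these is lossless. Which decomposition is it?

Decomposition 1

Decomposition 1: common = {P1, P3, P5}, closure = {P1, P2, P3, P4, P5} → lossless.
Decomposition 2: common = {P4}, closure = {P2, P4, P5} → lossy.
Decomposition 3: common = {P4}, closure = {P2, P4, P5} → lossy.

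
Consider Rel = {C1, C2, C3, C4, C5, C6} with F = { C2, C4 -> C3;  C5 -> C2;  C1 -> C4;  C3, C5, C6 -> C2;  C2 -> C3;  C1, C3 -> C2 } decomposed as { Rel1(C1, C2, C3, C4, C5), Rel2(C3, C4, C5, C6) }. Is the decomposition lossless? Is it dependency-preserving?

lossy but dependency-preserving

Lossless test: (C3, C4, C5)⁺ = {C2, C3, C4, C5}, which is a superkey of neither fragment — lossy.
Dependency preservation: C3, C5, C6 → C2 is not contained in any single fragment, but the restricted closure of its left-hand side across the fragments still reaches the right-hand side; the remaining FDs each lie inside some fragment. All dependencies are preserved.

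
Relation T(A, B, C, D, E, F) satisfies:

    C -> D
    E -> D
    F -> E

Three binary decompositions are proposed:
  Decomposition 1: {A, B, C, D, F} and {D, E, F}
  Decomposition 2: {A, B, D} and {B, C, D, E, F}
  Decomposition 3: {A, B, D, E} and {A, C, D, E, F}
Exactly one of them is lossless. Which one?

Decomposition 1: common = {D, F}, closure = {D, E, F} → lossless.
Decomposition 2: common = {B, D}, closure = {B, D} → lossy.
Decomposition 3: common = {A, D, E}, closure = {A, D, E} → lossy.

Decomposition 1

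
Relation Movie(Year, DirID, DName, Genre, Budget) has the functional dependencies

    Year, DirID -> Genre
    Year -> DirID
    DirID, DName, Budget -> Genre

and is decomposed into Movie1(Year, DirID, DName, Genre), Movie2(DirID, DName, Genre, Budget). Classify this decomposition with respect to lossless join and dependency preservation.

lossy but dependency-preserving

Lossless test: (DirID, DName, Genre)⁺ = {DirID, DName, Genre}, which is a superkey of neither fragment — lossy.
Dependency preservation: every FD's attributes lie within a single fragment, so each can be enforced locally — preserved.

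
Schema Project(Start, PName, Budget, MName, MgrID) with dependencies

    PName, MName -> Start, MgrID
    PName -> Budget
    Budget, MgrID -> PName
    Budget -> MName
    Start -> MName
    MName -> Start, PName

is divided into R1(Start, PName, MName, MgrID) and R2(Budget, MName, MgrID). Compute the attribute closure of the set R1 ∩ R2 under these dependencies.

R1 ∩ R2 = {MName, MgrID}.
MName → Start, PName applies, adding Start, PName
PName → Budget applies, adding Budget
Closure: {Start, PName, Budget, MName, MgrID}.

Start, PName, Budget, MName, MgrID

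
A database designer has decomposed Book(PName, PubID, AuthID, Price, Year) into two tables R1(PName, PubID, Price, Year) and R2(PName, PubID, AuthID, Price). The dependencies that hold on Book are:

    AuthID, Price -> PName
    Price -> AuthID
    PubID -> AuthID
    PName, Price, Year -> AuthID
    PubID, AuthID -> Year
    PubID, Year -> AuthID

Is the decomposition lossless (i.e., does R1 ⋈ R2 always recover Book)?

Yes

Common attributes: R1 ∩ R2 = {PName, PubID, Price}.
Closure of {PName, PubID, Price}: Price → AuthID applies, adding AuthID; PubID, AuthID → Year applies, adding Year. So (PName, PubID, Price)⁺ = {PName, PubID, AuthID, Price, Year}.
This closure contains every attribute of R1, so R1 ∩ R2 → R1. The join is lossless.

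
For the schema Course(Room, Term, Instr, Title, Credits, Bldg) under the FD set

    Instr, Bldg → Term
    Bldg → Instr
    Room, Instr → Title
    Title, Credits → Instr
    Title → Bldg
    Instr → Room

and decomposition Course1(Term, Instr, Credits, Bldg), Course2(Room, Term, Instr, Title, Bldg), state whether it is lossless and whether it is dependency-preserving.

lossless and dependency-preserving

Lossless test: (Term, Instr, Bldg)⁺ = {Room, Term, Instr, Title, Bldg}, which contains all of one fragment — lossless.
Dependency preservation: Title, Credits → Instr is not contained in any single fragment, but the restricted closure of its left-hand side across the fragments still reaches the right-hand side; the remaining FDs each lie inside some fragment. All dependencies are preserved.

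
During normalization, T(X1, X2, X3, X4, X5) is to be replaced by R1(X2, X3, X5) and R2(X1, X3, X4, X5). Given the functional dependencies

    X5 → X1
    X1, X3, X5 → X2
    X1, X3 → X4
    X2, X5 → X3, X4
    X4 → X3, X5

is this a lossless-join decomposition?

Yes

Common attributes: R1 ∩ R2 = {X3, X5}.
Closure of {X3, X5}: X5 → X1 applies, adding X1; X1, X3, X5 → X2 applies, adding X2; X1, X3 → X4 applies, adding X4. So (X3, X5)⁺ = {X1, X2, X3, X4, X5}.
This closure contains every attribute of R1, so R1 ∩ R2 → R1. The join is lossless.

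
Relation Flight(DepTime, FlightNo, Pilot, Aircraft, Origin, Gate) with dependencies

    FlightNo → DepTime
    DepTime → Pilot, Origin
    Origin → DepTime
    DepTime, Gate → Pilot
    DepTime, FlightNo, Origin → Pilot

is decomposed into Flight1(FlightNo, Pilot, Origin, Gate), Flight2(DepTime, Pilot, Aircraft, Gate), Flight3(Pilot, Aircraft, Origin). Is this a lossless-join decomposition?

No

Chase test. Columns are DepTime, FlightNo, Pilot, Aircraft, Origin, Gate; row i has aⱼ where attribute j ∈ Flighti, else bᵢⱼ.
Initial tableau (one row per fragment):
  row 1: b11 a2 a3 b14 a5 a6
  row 2: a1 b22 a3 a4 b25 a6
  row 3: b31 b32 a3 a4 a5 b36
Rows 1 and 3 agree on Origin; apply Origin→DepTime and equate their DepTime entries.
No row becomes fully distinguished — the join is lossy.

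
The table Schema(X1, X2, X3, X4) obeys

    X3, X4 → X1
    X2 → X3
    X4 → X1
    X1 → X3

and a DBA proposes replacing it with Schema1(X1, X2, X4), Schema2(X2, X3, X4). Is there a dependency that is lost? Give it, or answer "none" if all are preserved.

X1 → X3

Check X1 → X3: no single fragment contains all of {X1, X3}, and the restricted closure of {X1} across the fragments never reaches {X3}.
X3, X4 → X1 is preserved.
X2 → X3 is preserved.
X4 → X1 is preserved.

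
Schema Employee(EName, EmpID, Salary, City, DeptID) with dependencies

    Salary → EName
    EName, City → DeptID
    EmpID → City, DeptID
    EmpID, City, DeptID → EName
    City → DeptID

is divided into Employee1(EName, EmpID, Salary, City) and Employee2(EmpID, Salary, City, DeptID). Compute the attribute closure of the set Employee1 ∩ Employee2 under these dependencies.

Employee1 ∩ Employee2 = {EmpID, Salary, City}.
Salary → EName applies, adding EName
EName, City → DeptID applies, adding DeptID
Closure: {EName, EmpID, Salary, City, DeptID}.

EName, EmpID, Salary, City, DeptID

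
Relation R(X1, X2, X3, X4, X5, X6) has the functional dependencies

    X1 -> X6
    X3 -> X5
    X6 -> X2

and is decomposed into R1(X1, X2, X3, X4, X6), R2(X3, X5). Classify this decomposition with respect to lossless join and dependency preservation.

lossless and dependency-preserving

Lossless test: (X3)⁺ = {X3, X5}, which contains all of one fragment — lossless.
Dependency preservation: every FD's attributes lie within a single fragment, so each can be enforced locally — preserved.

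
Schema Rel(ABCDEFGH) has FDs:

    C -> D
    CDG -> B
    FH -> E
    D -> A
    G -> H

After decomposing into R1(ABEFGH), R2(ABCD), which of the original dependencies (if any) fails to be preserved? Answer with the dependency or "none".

Check CDG → B: no single fragment contains all of {BCDG}, and the restricted closure of {CDG} across the fragments never reaches {B}.
C → D is preserved.
FH → E is preserved.
D → A is preserved.
G → H is preserved.

CDG -> B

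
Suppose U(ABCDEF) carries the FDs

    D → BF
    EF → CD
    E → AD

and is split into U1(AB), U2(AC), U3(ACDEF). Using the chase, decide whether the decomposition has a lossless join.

Chase test. Columns are ABCDEF; row i has aⱼ where attribute j ∈ Ui, else bᵢⱼ.
Initial tableau (one row per fragment):
  row 1: a1 a2 b13 b14 b15 b16
  row 2: a1 b22 a3 b24 b25 b26
  row 3: a1 b32 a3 a4 a5 a6
No row becomes fully distinguished — the join is lossy.

No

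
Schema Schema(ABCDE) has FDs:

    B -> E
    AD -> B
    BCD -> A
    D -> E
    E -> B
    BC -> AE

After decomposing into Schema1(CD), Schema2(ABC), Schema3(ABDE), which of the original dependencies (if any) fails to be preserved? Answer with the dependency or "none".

none

B → E lies within Schema3.
AD → B lies within Schema3.
BCD → A: restricted closure across fragments reaches A.
D → E lies within Schema3.
E → B lies within Schema3.
BC → AE: restricted closure across fragments reaches AE.
Every dependency is enforceable on the fragments, so the decomposition is dependency-preserving.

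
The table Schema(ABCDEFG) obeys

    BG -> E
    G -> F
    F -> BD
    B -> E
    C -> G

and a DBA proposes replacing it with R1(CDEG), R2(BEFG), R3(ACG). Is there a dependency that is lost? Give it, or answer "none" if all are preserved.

F -> BD

Check F → BD: no single fragment contains all of {BDF}, and the restricted closure of {F} across the fragments never reaches {BD}.
BG → E is preserved.
G → F is preserved.
B → E is preserved.
C → G is preserved.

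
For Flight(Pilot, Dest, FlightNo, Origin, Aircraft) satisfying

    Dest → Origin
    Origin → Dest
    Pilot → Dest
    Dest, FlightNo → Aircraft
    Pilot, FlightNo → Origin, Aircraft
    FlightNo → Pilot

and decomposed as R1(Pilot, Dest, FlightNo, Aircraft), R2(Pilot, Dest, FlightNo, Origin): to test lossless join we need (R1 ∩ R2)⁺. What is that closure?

R1 ∩ R2 = {Pilot, Dest, FlightNo}.
Dest → Origin applies, adding Origin
Dest, FlightNo → Aircraft applies, adding Aircraft
Closure: {Pilot, Dest, FlightNo, Origin, Aircraft}.

Pilot, Dest, FlightNo, Origin, Aircraft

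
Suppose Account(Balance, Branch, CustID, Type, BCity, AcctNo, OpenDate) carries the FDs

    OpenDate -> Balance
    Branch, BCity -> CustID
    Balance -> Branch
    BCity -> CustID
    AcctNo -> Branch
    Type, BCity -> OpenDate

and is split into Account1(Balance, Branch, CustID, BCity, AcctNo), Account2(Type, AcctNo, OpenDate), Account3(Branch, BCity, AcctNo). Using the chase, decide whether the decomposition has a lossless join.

Chase test. Columns are Balance, Branch, CustID, Type, BCity, AcctNo, OpenDate; row i has aⱼ where attribute j ∈ Accounti, else bᵢⱼ.
Initial tableau (one row per fragment):
  row 1: a1 a2 a3 b14 a5 a6 b17
  row 2: b21 b22 b23 a4 b25 a6 a7
  row 3: b31 a2 b33 b34 a5 a6 b37
Rows 1 and 3 agree on Branch, BCity; apply Branch, BCity→CustID and equate their CustID entries.
Rows 1 and 2 agree on AcctNo; apply AcctNo→Branch and equate their Branch entries.
No row becomes fully distinguished — the join is lossy.

No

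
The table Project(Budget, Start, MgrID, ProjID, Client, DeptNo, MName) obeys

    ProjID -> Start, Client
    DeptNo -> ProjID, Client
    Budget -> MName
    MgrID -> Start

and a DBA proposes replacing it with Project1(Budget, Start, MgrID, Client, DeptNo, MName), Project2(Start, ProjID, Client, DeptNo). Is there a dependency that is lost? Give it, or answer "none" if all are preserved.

none

ProjID → Start, Client lies within Project2.
DeptNo → ProjID, Client lies within Project2.
Budget → MName lies within Project1.
MgrID → Start lies within Project1.
Every dependency is enforceable on the fragments, so the decomposition is dependency-preserving.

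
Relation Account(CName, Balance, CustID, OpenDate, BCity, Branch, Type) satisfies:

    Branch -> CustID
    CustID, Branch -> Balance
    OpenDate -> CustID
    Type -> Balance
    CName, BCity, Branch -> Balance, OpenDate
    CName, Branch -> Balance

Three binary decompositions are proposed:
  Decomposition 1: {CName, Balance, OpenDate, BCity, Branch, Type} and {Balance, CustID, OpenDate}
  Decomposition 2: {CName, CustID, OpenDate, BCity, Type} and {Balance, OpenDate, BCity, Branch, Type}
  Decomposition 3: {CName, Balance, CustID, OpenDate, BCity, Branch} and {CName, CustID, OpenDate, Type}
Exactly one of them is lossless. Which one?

Decomposition 1: common = {Balance, OpenDate}, closure = {Balance, CustID, OpenDate} → lossless.
Decomposition 2: common = {OpenDate, BCity, Type}, closure = {Balance, CustID, OpenDate, BCity, Type} → lossy.
Decomposition 3: common = {CName, CustID, OpenDate}, closure = {CName, CustID, OpenDate} → lossy.

Decomposition 1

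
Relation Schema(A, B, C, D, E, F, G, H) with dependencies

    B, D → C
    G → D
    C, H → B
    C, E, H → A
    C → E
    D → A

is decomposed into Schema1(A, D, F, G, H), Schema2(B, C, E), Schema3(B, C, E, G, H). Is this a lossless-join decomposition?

Chase test. Columns are A, B, C, D, E, F, G, H; row i has aⱼ where attribute j ∈ Schemai, else bᵢⱼ.
Initial tableau (one row per fragment):
  row 1: a1 b12 b13 a4 b15 a6 a7 a8
  row 2: b21 a2 a3 b24 a5 b26 b27 b28
  row 3: b31 a2 a3 b34 a5 b36 a7 a8
Rows 1 and 3 agree on G; apply G→D and equate their D entries.
Rows 1 and 3 agree on D; apply D→A and equate their A entries.
No row becomes fully distinguished — the join is lossy.

No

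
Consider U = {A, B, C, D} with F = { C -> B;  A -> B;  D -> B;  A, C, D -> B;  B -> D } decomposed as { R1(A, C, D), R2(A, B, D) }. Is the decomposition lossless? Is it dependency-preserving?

Lossless test: (A, D)⁺ = {A, B, D}, which contains all of one fragment — lossless.
Dependency preservation: C → B; A, C, D → B are not contained in any single fragment, but the restricted closure of each left-hand side across the fragments still reaches the right-hand side; the remaining FDs each lie inside some fragment. All dependencies are preserved.

lossless and dependency-preserving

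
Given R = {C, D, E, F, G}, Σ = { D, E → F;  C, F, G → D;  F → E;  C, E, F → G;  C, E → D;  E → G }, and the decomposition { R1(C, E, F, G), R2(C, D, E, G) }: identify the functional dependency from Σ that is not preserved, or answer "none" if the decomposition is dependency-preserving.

D, E → F

Check D, E → F: no single fragment contains all of {D, E, F}, and the restricted closure of {D, E} across the fragments never reaches {F}.
C, F, G → D is preserved.
F → E is preserved.
C, E, F → G is preserved.
C, E → D is preserved.
E → G is preserved.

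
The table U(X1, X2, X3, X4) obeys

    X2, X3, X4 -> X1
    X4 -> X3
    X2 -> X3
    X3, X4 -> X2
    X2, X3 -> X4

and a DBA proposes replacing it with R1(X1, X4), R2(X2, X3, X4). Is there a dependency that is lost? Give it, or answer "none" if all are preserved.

none

X2, X3, X4 → X1: restricted closure across fragments reaches X1.
X4 → X3 lies within R2.
X2 → X3 lies within R2.
X3, X4 → X2 lies within R2.
X2, X3 → X4 lies within R2.
Every dependency is enforceable on the fragments, so the decomposition is dependency-preserving.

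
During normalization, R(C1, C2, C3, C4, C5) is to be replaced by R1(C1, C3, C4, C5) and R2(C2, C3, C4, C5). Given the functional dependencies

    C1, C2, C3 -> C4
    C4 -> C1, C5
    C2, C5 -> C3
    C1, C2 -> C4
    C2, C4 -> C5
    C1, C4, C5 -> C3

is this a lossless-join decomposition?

Common attributes: R1 ∩ R2 = {C3, C4, C5}.
Closure of {C3, C4, C5}: C4 → C1, C5 applies, adding C1. So (C3, C4, C5)⁺ = {C1, C3, C4, C5}.
This closure contains every attribute of R1, so R1 ∩ R2 → R1. The join is lossless.

Yes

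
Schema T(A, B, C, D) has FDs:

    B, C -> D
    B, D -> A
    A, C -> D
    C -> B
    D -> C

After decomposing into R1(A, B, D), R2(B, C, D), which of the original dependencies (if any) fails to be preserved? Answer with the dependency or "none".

none

B, C → D lies within R2.
B, D → A lies within R1.
A, C → D: restricted closure across fragments reaches D.
C → B lies within R2.
D → C lies within R2.
Every dependency is enforceable on the fragments, so the decomposition is dependency-preserving.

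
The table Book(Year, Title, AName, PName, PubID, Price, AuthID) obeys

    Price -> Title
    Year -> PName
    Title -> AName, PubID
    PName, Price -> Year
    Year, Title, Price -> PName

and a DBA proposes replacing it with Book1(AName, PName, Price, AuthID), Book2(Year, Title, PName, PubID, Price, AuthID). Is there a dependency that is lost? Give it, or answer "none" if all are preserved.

Title -> AName, PubID

Check Title → AName, PubID: no single fragment contains all of {Title, AName, PubID}, and the restricted closure of {Title} across the fragments never reaches {AName, PubID}.
Price → Title is preserved.
Year → PName is preserved.
PName, Price → Year is preserved.
Year, Title, Price → PName is preserved.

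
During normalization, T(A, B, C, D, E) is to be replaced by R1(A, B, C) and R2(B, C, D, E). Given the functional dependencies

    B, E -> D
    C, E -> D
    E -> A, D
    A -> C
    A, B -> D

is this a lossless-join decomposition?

No

Common attributes: R1 ∩ R2 = {B, C}.
No dependency enlarges {B, C}, so (B, C)⁺ = {B, C}.
The closure contains neither all of R1 = {A, B, C} nor all of R2 = {B, C, D, E}, so the common attributes are not a superkey of either fragment. The join is lossy.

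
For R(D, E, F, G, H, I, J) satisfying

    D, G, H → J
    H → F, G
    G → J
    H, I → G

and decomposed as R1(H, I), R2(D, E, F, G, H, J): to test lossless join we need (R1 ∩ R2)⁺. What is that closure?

R1 ∩ R2 = {H}.
H → F, G applies, adding F, G
G → J applies, adding J
Closure: {F, G, H, J}.

F, G, H, J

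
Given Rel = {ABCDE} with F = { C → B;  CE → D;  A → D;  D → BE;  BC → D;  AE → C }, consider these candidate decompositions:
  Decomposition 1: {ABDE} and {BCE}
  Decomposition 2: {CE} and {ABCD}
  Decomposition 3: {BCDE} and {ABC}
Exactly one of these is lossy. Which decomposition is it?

Decomposition 1: common = {BE}, closure = {BE} → lossy.
Decomposition 2: common = {C}, closure = {BCDE} → lossless.
Decomposition 3: common = {BC}, closure = {BCDE} → lossless.

Decomposition 1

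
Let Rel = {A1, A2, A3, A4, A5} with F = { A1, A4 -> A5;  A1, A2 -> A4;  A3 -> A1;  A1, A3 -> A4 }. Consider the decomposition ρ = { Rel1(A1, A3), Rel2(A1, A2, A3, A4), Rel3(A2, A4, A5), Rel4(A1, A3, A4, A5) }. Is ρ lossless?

Yes

Chase test. Columns are A1, A2, A3, A4, A5; row i has aⱼ where attribute j ∈ Reli, else bᵢⱼ.
Initial tableau (one row per fragment):
  row 1: a1 b12 a3 b14 b15
  row 2: a1 a2 a3 a4 b25
  row 3: b31 a2 b33 a4 a5
  row 4: a1 b42 a3 a4 a5
Rows 2 and 4 agree on A1, A4; apply A1, A4→A5 and equate their A5 entries.
Rows 1 and 2 agree on A1, A3; apply A1, A3→A4 and equate their A4 entries.
Rows 1 and 2 agree on A1, A4; apply A1, A4→A5 and equate their A5 entries.
Row 2 is now all distinguished symbols — the join is lossless.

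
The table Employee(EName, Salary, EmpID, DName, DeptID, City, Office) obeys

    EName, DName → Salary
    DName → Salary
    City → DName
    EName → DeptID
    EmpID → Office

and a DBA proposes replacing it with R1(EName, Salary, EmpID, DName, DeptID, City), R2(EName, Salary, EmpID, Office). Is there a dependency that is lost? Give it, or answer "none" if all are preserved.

none

EName, DName → Salary lies within R1.
DName → Salary lies within R1.
City → DName lies within R1.
EName → DeptID lies within R1.
EmpID → Office lies within R2.
Every dependency is enforceable on the fragments, so the decomposition is dependency-preserving.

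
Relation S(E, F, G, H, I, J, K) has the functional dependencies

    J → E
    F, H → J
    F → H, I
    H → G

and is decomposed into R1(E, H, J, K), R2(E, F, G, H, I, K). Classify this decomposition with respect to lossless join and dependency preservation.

lossy and not dependency-preserving

Lossless test: (E, H, K)⁺ = {E, G, H, K}, which is a superkey of neither fragment — lossy.
Dependency preservation: the restricted closure of {F, H} across the fragments never reaches {J}, so F, H → J cannot be enforced without a join — not preserved.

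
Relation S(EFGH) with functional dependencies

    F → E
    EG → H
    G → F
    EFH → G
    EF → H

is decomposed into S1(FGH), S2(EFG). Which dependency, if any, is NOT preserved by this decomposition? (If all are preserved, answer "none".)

none

F → E lies within S2.
EG → H: restricted closure across fragments reaches H.
G → F lies within S1.
EFH → G: restricted closure across fragments reaches G.
EF → H: restricted closure across fragments reaches H.
Every dependency is enforceable on the fragments, so the decomposition is dependency-preserving.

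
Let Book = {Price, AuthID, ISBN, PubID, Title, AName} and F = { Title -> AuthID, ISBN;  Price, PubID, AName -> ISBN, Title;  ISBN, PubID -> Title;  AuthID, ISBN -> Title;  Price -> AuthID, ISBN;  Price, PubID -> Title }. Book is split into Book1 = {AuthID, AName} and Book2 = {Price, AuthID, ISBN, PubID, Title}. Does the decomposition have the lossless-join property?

Common attributes: Book1 ∩ Book2 = {AuthID}.
No dependency enlarges {AuthID}, so (AuthID)⁺ = {AuthID}.
The closure contains neither all of Book1 = {AuthID, AName} nor all of Book2 = {Price, AuthID, ISBN, PubID, Title}, so the common attributes are not a superkey of either fragment. The join is lossy.

No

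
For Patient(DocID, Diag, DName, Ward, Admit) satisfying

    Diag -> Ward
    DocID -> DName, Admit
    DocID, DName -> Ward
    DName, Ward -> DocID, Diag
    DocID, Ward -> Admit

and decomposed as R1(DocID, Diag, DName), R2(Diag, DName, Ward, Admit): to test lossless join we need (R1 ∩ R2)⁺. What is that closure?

R1 ∩ R2 = {Diag, DName}.
Diag → Ward applies, adding Ward
DName, Ward → DocID, Diag applies, adding DocID
DocID, Ward → Admit applies, adding Admit
Closure: {DocID, Diag, DName, Ward, Admit}.

DocID, Diag, DName, Ward, Admit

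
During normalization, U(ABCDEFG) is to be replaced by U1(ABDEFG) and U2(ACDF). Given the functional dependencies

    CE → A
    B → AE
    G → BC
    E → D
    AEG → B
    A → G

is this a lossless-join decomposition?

Yes

Common attributes: U1 ∩ U2 = {ADF}.
Closure of {ADF}: A → G applies, adding G; G → BC applies, adding BC; B → AE applies, adding E. So (ADF)⁺ = {ABCDEFG}.
This closure contains every attribute of U1, so U1 ∩ U2 → U1. The join is lossless.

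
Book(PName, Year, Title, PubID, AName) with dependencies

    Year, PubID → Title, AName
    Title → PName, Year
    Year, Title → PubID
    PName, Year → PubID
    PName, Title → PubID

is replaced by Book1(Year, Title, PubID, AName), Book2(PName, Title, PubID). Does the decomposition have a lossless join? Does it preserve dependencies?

lossless but not dependency-preserving

Lossless test: (Title, PubID)⁺ = {PName, Year, Title, PubID, AName}, which contains all of one fragment — lossless.
Dependency preservation: the restricted closure of {PName, Year} across the fragments never reaches {PubID}, so PName, Year → PubID cannot be enforced without a join — not preserved.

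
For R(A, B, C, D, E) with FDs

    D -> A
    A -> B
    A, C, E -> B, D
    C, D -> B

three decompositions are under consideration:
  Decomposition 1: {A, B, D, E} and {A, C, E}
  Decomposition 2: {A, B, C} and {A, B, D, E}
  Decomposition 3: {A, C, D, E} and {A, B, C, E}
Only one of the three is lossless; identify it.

Decomposition 3

Decomposition 1: common = {A, E}, closure = {A, B, E} → lossy.
Decomposition 2: common = {A, B}, closure = {A, B} → lossy.
Decomposition 3: common = {A, C, E}, closure = {A, B, C, D, E} → lossless.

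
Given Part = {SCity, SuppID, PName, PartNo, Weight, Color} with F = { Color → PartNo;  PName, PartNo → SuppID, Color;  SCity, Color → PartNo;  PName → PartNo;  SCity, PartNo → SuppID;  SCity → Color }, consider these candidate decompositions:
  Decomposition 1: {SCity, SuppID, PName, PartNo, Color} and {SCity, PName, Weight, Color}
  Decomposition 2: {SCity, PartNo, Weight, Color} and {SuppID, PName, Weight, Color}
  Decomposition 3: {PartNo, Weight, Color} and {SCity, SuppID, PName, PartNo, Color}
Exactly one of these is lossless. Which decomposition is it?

Decomposition 1: common = {SCity, PName, Color}, closure = {SCity, SuppID, PName, PartNo, Color} → lossless.
Decomposition 2: common = {Weight, Color}, closure = {PartNo, Weight, Color} → lossy.
Decomposition 3: common = {PartNo, Color}, closure = {PartNo, Color} → lossy.

Decomposition 1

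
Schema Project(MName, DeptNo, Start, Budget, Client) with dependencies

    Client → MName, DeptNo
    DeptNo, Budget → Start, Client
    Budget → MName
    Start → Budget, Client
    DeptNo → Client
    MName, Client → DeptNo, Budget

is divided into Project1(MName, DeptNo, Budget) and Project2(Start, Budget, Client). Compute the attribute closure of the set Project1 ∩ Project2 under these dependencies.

MName, Budget

Project1 ∩ Project2 = {Budget}.
Budget → MName applies, adding MName
Closure: {MName, Budget}.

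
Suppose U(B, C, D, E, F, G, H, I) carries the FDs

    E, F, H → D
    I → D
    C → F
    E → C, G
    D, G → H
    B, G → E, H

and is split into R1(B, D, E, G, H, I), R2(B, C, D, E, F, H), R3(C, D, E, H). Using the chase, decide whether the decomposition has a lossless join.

Chase test. Columns are B, C, D, E, F, G, H, I; row i has aⱼ where attribute j ∈ Ri, else bᵢⱼ.
Initial tableau (one row per fragment):
  row 1: a1 b12 a3 a4 b15 a6 a7 a8
  row 2: a1 a2 a3 a4 a5 b26 a7 b28
  row 3: b31 a2 a3 a4 b35 b36 a7 b38
Rows 2 and 3 agree on C; apply C→F and equate their F entries.
Rows 1 and 2 agree on E; apply E→C, G and equate their C, G entries.
Rows 1 and 3 agree on E; apply E→C, G and equate their C, G entries.
Rows 1 and 2 agree on C; apply C→F and equate their F entries.
Row 1 is now all distinguished symbols — the join is lossless.

Yes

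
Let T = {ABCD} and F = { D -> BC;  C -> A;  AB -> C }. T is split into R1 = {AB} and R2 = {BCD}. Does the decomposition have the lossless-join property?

Common attributes: R1 ∩ R2 = {B}.
No dependency enlarges {B}, so (B)⁺ = {B}.
The closure contains neither all of R1 = {AB} nor all of R2 = {BCD}, so the common attributes are not a superkey of either fragment. The join is lossy.

No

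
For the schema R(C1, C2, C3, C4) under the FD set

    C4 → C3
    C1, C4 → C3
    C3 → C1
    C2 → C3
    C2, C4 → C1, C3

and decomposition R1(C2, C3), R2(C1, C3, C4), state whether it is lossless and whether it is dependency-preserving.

Lossless test: (C3)⁺ = {C1, C3}, which is a superkey of neither fragment — lossy.
Dependency preservation: C2, C4 → C1, C3 is not contained in any single fragment, but the restricted closure of its left-hand side across the fragments still reaches the right-hand side; the remaining FDs each lie inside some fragment. All dependencies are preserved.

lossy but dependency-preserving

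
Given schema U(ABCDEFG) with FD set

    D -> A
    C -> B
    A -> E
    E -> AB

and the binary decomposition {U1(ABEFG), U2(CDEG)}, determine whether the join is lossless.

Common attributes: U1 ∩ U2 = {EG}.
Closure of {EG}: E → AB applies, adding AB. So (EG)⁺ = {ABEG}.
The closure contains neither all of U1 = {ABEFG} nor all of U2 = {CDEG}, so the common attributes are not a superkey of either fragment. The join is lossy.

No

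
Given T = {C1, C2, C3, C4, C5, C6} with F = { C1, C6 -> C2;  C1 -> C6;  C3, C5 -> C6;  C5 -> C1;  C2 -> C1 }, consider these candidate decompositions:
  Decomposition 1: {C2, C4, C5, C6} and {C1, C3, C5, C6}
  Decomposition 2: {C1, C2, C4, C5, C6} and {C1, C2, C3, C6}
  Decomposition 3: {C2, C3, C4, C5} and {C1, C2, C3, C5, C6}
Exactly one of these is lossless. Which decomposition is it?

Decomposition 3

Decomposition 1: common = {C5, C6}, closure = {C1, C2, C5, C6} → lossy.
Decomposition 2: common = {C1, C2, C6}, closure = {C1, C2, C6} → lossy.
Decomposition 3: common = {C2, C3, C5}, closure = {C1, C2, C3, C5, C6} → lossless.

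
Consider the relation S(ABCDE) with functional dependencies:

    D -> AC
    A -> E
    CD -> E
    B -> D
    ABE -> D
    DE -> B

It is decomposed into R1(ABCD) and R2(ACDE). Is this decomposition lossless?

Common attributes: R1 ∩ R2 = {ACD}.
Closure of {ACD}: A → E applies, adding E; DE → B applies, adding B. So (ACD)⁺ = {ABCDE}.
This closure contains every attribute of R1, so R1 ∩ R2 → R1. The join is lossless.

Yes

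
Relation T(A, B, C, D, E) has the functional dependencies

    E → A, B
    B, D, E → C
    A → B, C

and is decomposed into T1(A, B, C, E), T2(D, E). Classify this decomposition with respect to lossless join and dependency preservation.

Lossless test: (E)⁺ = {A, B, C, E}, which contains all of one fragment — lossless.
Dependency preservation: B, D, E → C is not contained in any single fragment, but the restricted closure of its left-hand side across the fragments still reaches the right-hand side; the remaining FDs each lie inside some fragment. All dependencies are preserved.

lossless and dependency-preserving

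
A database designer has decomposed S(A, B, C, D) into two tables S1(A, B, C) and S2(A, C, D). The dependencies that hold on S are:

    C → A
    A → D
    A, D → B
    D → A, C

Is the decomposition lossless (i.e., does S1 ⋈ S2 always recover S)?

Common attributes: S1 ∩ S2 = {A, C}.
Closure of {A, C}: A → D applies, adding D; A, D → B applies, adding B. So (A, C)⁺ = {A, B, C, D}.
This closure contains every attribute of S1, so S1 ∩ S2 → S1. The join is lossless.

Yes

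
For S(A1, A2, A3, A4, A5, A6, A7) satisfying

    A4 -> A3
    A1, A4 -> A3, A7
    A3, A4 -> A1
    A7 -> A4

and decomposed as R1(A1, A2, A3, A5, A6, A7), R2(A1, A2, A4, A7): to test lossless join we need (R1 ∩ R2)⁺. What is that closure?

R1 ∩ R2 = {A1, A2, A7}.
A7 → A4 applies, adding A4
A4 → A3 applies, adding A3
Closure: {A1, A2, A3, A4, A7}.

A1, A2, A3, A4, A7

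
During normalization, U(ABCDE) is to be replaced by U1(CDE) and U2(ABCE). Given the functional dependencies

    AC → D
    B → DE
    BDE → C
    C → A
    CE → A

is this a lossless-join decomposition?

Yes

Common attributes: U1 ∩ U2 = {CE}.
Closure of {CE}: C → A applies, adding A; AC → D applies, adding D. So (CE)⁺ = {ACDE}.
This closure contains every attribute of U1, so U1 ∩ U2 → U1. The join is lossless.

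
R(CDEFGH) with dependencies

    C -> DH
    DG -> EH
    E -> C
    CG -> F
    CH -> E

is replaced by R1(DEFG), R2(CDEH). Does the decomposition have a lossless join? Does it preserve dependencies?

Lossless test: (DE)⁺ = {CDEH}, which contains all of one fragment — lossless.
Dependency preservation: DG → EH; CG → F are not contained in any single fragment, but the restricted closure of each left-hand side across the fragments still reaches the right-hand side; the remaining FDs each lie inside some fragment. All dependencies are preserved.

lossless and dependency-preserving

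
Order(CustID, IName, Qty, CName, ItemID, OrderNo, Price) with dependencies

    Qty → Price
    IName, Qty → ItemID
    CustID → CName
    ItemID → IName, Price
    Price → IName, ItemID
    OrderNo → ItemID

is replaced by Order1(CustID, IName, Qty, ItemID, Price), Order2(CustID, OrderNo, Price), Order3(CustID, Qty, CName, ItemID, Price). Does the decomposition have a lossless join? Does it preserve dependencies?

Lossless test (chase): Rows 1 and 2 agree on CustID; apply CustID→CName and equate their CName entries. Rows 1 and 3 agree on CustID; apply CustID→CName and equate their CName entries. Rows 1 and 3 agree on ItemID; apply ItemID→IName, Price and equate their IName, Price entries. Rows 1 and 2 agree on Price; apply Price→IName, ItemID and equate their IName, ItemID entries. No row becomes fully distinguished — the join is lossy.
Dependency preservation: OrderNo → ItemID is not contained in any single fragment, but the restricted closure of its left-hand side across the fragments still reaches the right-hand side; the remaining FDs each lie inside some fragment. All dependencies are preserved.

lossy but dependency-preserving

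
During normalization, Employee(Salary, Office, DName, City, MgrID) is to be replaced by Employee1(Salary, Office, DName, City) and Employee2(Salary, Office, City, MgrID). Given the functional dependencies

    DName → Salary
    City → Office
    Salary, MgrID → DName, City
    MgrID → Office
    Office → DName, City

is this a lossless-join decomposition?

Common attributes: Employee1 ∩ Employee2 = {Salary, Office, City}.
Closure of {Salary, Office, City}: Office → DName, City applies, adding DName. So (Salary, Office, City)⁺ = {Salary, Office, DName, City}.
This closure contains every attribute of Employee1, so Employee1 ∩ Employee2 → Employee1. The join is lossless.

Yes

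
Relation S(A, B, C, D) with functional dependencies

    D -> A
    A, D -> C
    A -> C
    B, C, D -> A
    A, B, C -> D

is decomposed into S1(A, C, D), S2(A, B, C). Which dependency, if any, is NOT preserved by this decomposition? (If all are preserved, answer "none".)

A, B, C -> D

Check A, B, C → D: no single fragment contains all of {A, B, C, D}, and the restricted closure of {A, B, C} across the fragments never reaches {D}.
D → A is preserved.
A, D → C is preserved.
A → C is preserved.
B, C, D → A is preserved.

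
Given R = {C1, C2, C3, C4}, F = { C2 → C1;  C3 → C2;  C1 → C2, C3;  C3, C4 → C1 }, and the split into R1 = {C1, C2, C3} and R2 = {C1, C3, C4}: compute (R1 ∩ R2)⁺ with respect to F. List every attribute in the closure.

C1, C2, C3

R1 ∩ R2 = {C1, C3}.
C3 → C2 applies, adding C2
Closure: {C1, C2, C3}.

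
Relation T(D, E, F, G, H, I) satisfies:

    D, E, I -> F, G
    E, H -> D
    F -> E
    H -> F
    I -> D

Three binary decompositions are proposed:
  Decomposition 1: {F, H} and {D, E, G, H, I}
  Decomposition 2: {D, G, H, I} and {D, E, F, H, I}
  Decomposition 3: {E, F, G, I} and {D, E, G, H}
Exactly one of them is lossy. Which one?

Decomposition 1: common = {H}, closure = {D, E, F, H} → lossless.
Decomposition 2: common = {D, H, I}, closure = {D, E, F, G, H, I} → lossless.
Decomposition 3: common = {E, G}, closure = {E, G} → lossy.

Decomposition 3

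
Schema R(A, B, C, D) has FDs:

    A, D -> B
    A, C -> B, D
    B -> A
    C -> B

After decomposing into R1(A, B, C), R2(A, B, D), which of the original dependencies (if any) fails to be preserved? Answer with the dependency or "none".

A, C -> B, D

Check A, C → B, D: no single fragment contains all of {A, B, C, D}, and the restricted closure of {A, C} across the fragments never reaches {B, D}.
A, D → B is preserved.
B → A is preserved.
C → B is preserved.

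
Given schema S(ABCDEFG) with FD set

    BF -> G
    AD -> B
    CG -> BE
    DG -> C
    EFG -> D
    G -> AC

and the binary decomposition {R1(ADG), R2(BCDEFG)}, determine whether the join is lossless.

Common attributes: R1 ∩ R2 = {DG}.
Closure of {DG}: DG → C applies, adding C; G → AC applies, adding A; AD → B applies, adding B; CG → BE applies, adding E. So (DG)⁺ = {ABCDEG}.
This closure contains every attribute of R1, so R1 ∩ R2 → R1. The join is lossless.

Yes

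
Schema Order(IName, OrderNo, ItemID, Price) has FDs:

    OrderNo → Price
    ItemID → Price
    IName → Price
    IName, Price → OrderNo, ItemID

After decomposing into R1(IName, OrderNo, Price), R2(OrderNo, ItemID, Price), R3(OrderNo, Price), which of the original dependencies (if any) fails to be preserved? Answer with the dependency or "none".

IName, Price → OrderNo, ItemID

Check IName, Price → OrderNo, ItemID: no single fragment contains all of {IName, OrderNo, ItemID, Price}, and the restricted closure of {IName, Price} across the fragments never reaches {OrderNo, ItemID}.
OrderNo → Price is preserved.
ItemID → Price is preserved.
IName → Price is preserved.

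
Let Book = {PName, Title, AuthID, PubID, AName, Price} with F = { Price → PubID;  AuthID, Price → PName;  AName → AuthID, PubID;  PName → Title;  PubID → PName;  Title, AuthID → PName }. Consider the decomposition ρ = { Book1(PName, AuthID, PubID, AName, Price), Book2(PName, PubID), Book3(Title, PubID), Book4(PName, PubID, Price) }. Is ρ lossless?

Chase test. Columns are PName, Title, AuthID, PubID, AName, Price; row i has aⱼ where attribute j ∈ Booki, else bᵢⱼ.
Initial tableau (one row per fragment):
  row 1: a1 b12 a3 a4 a5 a6
  row 2: a1 b22 b23 a4 b25 b26
  row 3: b31 a2 b33 a4 b35 b36
  row 4: a1 b42 b43 a4 b45 a6
Rows 1 and 2 agree on PName; apply PName→Title and equate their Title entries.
Rows 1 and 4 agree on PName; apply PName→Title and equate their Title entries.
Rows 1 and 3 agree on PubID; apply PubID→PName and equate their PName entries.
Rows 1 and 3 agree on PName; apply PName→Title and equate their Title entries.
Row 1 is now all distinguished symbols — the join is lossless.

Yes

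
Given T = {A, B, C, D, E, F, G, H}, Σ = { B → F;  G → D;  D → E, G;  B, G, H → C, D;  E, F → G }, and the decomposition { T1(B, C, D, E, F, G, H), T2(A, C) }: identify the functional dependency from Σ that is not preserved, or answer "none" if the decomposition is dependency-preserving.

B → F lies within T1.
G → D lies within T1.
D → E, G lies within T1.
B, G, H → C, D lies within T1.
E, F → G lies within T1.
Every dependency is enforceable on the fragments, so the decomposition is dependency-preserving.

none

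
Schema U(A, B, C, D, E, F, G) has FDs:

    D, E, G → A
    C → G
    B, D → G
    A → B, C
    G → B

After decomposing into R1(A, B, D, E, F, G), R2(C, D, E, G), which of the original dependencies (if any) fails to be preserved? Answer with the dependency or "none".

A → B, C

Check A → B, C: no single fragment contains all of {A, B, C}, and the restricted closure of {A} across the fragments never reaches {B, C}.
D, E, G → A is preserved.
C → G is preserved.
B, D → G is preserved.
G → B is preserved.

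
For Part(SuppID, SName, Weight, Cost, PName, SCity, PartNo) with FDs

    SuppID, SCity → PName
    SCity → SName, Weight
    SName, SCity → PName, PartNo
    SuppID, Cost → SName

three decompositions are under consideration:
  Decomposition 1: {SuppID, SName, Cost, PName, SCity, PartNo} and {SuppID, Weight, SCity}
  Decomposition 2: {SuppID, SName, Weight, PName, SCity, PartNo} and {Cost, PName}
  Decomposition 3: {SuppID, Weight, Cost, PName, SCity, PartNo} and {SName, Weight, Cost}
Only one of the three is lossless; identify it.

Decomposition 1: common = {SuppID, SCity}, closure = {SuppID, SName, Weight, PName, SCity, PartNo} → lossless.
Decomposition 2: common = {PName}, closure = {PName} → lossy.
Decomposition 3: common = {Weight, Cost}, closure = {Weight, Cost} → lossy.

Decomposition 1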